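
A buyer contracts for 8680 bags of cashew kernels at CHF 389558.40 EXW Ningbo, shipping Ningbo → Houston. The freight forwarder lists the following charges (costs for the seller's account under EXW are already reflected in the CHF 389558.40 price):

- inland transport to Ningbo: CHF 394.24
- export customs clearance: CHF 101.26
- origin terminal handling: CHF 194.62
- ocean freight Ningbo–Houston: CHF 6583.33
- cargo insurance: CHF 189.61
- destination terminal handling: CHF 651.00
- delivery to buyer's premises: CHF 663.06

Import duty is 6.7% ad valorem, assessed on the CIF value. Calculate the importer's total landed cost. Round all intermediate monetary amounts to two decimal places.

Total landed cost: CHF 424935.96

EXW: the seller makes goods available at their premises; the buyer bears all onward costs.
CIF value = EXW price + inland to port + export clearance + origin terminal + freight + insurance = 389558.40 + 394.24 + 101.26 + 194.62 + 6583.33 + 189.61 = 397021.46
Import duty = 397021.46 × 6.7% = 26600.44
Buyer bears: inland to port 394.24 + export clearance 101.26 + origin terminal 194.62 + freight 6583.33 + insurance 189.61 + destination terminal 651.00 + delivery 663.06 + duty 26600.44 = 35377.56
Landed cost = invoice 389558.40 + 35377.56 = 424935.96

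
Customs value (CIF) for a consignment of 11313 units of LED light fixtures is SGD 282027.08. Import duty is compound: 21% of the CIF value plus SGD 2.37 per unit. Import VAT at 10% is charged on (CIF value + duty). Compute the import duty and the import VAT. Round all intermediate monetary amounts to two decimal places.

Ad valorem component: 282027.08 × 21% = 59225.69
Specific component: 11313 × 2.37 = 26811.81
Import duty = 59225.69 + 26811.81 = 86037.50
VAT base = CIF + duty = 282027.08 + 86037.50 = 368064.58
Import VAT = 368064.58 × 10% = 36806.46

Import duty: SGD 86037.50; import VAT: SGD 36806.46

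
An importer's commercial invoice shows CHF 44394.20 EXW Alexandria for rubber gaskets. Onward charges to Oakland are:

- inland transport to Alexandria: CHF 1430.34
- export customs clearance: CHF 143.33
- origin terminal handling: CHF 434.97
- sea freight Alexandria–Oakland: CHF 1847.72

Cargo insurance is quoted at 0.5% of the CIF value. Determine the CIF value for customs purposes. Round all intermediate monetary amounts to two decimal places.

CIF value: CHF 48493.03

Let C be the CIF value. C = EXW price + pre-shipment costs + freight + 0.5% × C
C − 0.5% × C = 44394.20 + 1430.34 + 143.33 + 434.97 + 1847.72
0.995 × C = 48250.56
C = 48250.56 / 0.995 = 48493.03
Insurance premium = 0.5% × 48493.03 = 242.47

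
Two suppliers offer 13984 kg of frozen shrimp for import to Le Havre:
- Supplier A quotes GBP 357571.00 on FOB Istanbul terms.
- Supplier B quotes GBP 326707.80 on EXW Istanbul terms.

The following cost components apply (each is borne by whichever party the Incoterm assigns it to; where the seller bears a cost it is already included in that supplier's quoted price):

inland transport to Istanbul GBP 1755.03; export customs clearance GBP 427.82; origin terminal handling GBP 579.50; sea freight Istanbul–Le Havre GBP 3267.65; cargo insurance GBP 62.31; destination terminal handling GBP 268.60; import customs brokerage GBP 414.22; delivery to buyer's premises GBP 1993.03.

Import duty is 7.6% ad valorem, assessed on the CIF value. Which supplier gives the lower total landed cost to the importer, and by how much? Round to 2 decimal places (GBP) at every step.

Supplier A (FOB):
CIF value = FOB price + freight + insurance = 357571.00 + 3267.65 + 62.31 = 360900.96
Import duty = 360900.96 × 7.6% = 27428.47
Buyer bears (A): 3267.65 + 62.31 + 268.60 + 414.22 + 1993.03 = 6005.81
Landed cost (A) = invoice 357571.00 + 6005.81 + duty 27428.47 = 391005.28
Supplier B (EXW):
CIF value = EXW price + inland to port + export clearance + origin terminal + freight + insurance = 326707.80 + 1755.03 + 427.82 + 579.50 + 3267.65 + 62.31 = 332800.11
Import duty = 332800.11 × 7.6% = 25292.81
Buyer bears (B): 1755.03 + 427.82 + 579.50 + 3267.65 + 62.31 + 268.60 + 414.22 + 1993.03 = 8768.16
Landed cost (B) = invoice 326707.80 + 8768.16 + duty 25292.81 = 360768.77
Difference = |391005.28 − 360768.77| = 30236.51

Supplier B is cheaper by GBP 30236.51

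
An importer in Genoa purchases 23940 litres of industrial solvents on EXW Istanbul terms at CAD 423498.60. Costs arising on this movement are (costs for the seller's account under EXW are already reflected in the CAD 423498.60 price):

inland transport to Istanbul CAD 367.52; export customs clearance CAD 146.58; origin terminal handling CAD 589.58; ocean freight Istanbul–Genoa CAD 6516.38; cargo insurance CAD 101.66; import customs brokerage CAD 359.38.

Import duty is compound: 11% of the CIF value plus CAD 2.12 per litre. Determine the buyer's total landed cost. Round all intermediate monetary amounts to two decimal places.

Total landed cost: CAD 529766.74

EXW: the seller makes goods available at their premises; the buyer bears all onward costs.
CIF value = EXW price + inland to port + export clearance + origin terminal + freight + insurance = 423498.60 + 367.52 + 146.58 + 589.58 + 6516.38 + 101.66 = 431220.32
Ad valorem component: 431220.32 × 11% = 47434.24
Specific component: 23940 × 2.12 = 50752.80
Import duty = 47434.24 + 50752.80 = 98187.04
Buyer bears: inland to port 367.52 + export clearance 146.58 + origin terminal 589.58 + freight 6516.38 + insurance 101.66 + brokerage 359.38 + duty 98187.04 = 106268.14
Landed cost = invoice 423498.60 + 106268.14 = 529766.74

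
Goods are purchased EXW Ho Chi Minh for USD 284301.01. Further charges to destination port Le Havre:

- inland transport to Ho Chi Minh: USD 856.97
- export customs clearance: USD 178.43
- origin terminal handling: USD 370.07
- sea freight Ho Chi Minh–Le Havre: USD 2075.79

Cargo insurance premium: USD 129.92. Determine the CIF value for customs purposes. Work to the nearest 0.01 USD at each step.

CIF value: USD 287912.19

CIF = EXW price + pre-shipment costs + freight + insurance
CIF = 284301.01 + 856.97 + 178.43 + 370.07 + 2075.79 + 129.92 = 287912.19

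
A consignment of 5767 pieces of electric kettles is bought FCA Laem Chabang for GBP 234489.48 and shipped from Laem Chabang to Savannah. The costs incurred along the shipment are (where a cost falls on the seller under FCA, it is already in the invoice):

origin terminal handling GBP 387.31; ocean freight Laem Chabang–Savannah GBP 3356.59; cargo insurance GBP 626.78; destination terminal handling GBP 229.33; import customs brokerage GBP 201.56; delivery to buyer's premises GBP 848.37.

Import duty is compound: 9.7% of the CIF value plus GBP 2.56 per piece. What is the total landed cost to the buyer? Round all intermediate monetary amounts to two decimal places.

FCA: the seller delivers export-cleared goods to the carrier; the buyer bears costs from that point.
CIF value = FCA price + origin terminal + freight + insurance = 234489.48 + 387.31 + 3356.59 + 626.78 = 238860.16
Ad valorem component: 238860.16 × 9.7% = 23169.44
Specific component: 5767 × 2.56 = 14763.52
Import duty = 23169.44 + 14763.52 = 37932.96
Buyer bears: origin terminal 387.31 + freight 3356.59 + insurance 626.78 + destination terminal 229.33 + brokerage 201.56 + delivery 848.37 + duty 37932.96 = 43582.90
Landed cost = invoice 234489.48 + 43582.90 = 278072.38

Total landed cost: GBP 278072.38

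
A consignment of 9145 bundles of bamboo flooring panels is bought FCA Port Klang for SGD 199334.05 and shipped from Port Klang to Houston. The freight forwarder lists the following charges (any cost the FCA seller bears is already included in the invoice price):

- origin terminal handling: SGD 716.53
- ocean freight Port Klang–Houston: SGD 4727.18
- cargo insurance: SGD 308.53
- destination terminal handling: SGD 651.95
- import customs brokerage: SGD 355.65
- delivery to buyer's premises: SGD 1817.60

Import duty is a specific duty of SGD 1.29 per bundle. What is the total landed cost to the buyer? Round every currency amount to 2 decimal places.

Total landed cost: SGD 219708.54

FCA: the seller delivers export-cleared goods to the carrier; the buyer bears costs from that point.
CIF value = FCA price + origin terminal + freight + insurance = 199334.05 + 716.53 + 4727.18 + 308.53 = 205086.29
Import duty = 9145 × 1.29 = 11797.05
Buyer bears: origin terminal 716.53 + freight 4727.18 + insurance 308.53 + destination terminal 651.95 + brokerage 355.65 + delivery 1817.60 + duty 11797.05 = 20374.49
Landed cost = invoice 199334.05 + 20374.49 = 219708.54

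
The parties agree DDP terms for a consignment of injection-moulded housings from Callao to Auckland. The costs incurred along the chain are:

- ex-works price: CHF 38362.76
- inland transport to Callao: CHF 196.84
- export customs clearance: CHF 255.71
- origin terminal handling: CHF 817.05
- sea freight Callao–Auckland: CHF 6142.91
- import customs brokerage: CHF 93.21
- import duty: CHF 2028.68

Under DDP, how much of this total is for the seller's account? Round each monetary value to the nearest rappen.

DDP: the seller bears all costs including import duty.
Seller's account: goods 38362.76 + inland to port 196.84 + export clearance 255.71 + origin terminal 817.05 + freight 6142.91 + brokerage 93.21 + duty 2028.68 = 47897.16
Buyer's account: 0.00

Seller's account: CHF 47897.16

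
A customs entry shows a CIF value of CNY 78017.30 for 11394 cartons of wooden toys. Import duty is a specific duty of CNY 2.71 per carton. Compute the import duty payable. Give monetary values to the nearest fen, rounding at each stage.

Import duty: CNY 30877.74

Import duty = 11394 × 2.71 = 30877.74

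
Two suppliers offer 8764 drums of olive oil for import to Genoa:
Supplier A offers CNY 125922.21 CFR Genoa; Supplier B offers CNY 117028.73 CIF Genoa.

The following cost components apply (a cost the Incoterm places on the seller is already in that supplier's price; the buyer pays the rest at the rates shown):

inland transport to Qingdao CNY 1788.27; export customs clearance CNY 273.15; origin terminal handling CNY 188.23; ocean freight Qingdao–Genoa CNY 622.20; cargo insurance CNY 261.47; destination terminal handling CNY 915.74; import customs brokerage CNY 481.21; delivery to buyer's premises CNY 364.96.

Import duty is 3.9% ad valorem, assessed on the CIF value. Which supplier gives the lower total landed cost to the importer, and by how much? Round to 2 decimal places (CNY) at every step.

Supplier B is cheaper by CNY 9511.99

Supplier A (CFR):
CIF value = CFR price + insurance = 125922.21 + 261.47 = 126183.68
Import duty = 126183.68 × 3.9% = 4921.16
Buyer bears (A): 261.47 + 915.74 + 481.21 + 364.96 = 2023.38
Landed cost (A) = invoice 125922.21 + 2023.38 + duty 4921.16 = 132866.75
Supplier B (CIF):
The CIF price already equals the CIF value: 117028.73
Import duty = 117028.73 × 3.9% = 4564.12
Buyer bears (B): 915.74 + 481.21 + 364.96 = 1761.91
Landed cost (B) = invoice 117028.73 + 1761.91 + duty 4564.12 = 123354.76
Difference = |132866.75 − 123354.76| = 9511.99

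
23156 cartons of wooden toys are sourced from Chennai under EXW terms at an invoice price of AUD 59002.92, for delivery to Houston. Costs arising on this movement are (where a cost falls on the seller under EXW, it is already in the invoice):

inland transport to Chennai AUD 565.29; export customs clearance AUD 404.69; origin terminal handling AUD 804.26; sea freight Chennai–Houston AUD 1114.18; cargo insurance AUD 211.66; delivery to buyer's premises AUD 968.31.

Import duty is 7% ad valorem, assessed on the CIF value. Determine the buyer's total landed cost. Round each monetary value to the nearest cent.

Total landed cost: AUD 67418.52

EXW: the seller makes goods available at their premises; the buyer bears all onward costs.
CIF value = EXW price + inland to port + export clearance + origin terminal + freight + insurance = 59002.92 + 565.29 + 404.69 + 804.26 + 1114.18 + 211.66 = 62103.00
Import duty = 62103.00 × 7% = 4347.21
Buyer bears: inland to port 565.29 + export clearance 404.69 + origin terminal 804.26 + freight 1114.18 + insurance 211.66 + delivery 968.31 + duty 4347.21 = 8415.60
Landed cost = invoice 59002.92 + 8415.60 = 67418.52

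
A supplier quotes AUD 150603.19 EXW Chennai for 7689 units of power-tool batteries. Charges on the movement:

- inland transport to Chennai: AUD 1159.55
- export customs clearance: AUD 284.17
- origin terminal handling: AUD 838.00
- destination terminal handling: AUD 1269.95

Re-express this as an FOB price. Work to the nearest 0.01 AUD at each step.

Not relevant to the conversion: destination terminal — on the buyer under both terms; not part of either seller's price.
From EXW to FOB, the seller additionally bears: inland to port, export clearance, origin terminal.
FOB price = 150603.19 + 1159.55 + 284.17 + 838.00 = 152884.91

FOB price: AUD 152884.91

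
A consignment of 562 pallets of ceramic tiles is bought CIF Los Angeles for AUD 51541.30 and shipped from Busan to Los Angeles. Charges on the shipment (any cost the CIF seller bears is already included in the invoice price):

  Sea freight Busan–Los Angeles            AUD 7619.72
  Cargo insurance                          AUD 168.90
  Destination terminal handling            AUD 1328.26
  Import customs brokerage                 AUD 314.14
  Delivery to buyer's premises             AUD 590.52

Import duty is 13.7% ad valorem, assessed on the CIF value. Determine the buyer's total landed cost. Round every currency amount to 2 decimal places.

Total landed cost: AUD 60835.38

CIF: the seller pays costs through ocean freight and marine insurance to the destination port.
Already in the invoice (seller's account under CIF): freight, insurance — exclude.
The CIF price already equals the CIF value: 51541.30
Import duty = 51541.30 × 13.7% = 7061.16
Buyer bears: destination terminal 1328.26 + brokerage 314.14 + delivery 590.52 + duty 7061.16 = 9294.08
Landed cost = invoice 51541.30 + 9294.08 = 60835.38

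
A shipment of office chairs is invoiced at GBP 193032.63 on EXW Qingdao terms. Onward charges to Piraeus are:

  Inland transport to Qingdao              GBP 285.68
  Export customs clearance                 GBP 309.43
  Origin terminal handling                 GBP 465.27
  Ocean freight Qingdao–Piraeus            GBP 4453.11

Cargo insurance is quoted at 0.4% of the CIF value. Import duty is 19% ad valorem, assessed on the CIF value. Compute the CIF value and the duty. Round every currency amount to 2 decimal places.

CIF value: GBP 199343.49; import duty: GBP 37875.26

Let C be the CIF value. C = EXW price + pre-shipment costs + freight + 0.4% × C
C − 0.4% × C = 193032.63 + 285.68 + 309.43 + 465.27 + 4453.11
0.996 × C = 198546.12
C = 198546.12 / 0.996 = 199343.49
Insurance premium = 0.4% × 199343.49 = 797.37
Import duty = 199343.49 × 19% = 37875.26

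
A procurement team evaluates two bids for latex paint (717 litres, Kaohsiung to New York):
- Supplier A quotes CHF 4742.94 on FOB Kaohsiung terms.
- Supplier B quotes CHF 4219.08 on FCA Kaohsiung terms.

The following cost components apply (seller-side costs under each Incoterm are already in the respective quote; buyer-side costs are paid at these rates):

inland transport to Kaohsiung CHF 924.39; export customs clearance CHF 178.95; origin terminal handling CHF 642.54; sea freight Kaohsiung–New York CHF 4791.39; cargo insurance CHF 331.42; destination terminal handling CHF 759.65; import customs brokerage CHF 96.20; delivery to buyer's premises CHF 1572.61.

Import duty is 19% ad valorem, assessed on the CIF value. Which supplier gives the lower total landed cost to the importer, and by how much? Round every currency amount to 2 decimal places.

Supplier A is cheaper by CHF 141.23

Supplier A (FOB):
CIF value = FOB price + freight + insurance = 4742.94 + 4791.39 + 331.42 = 9865.75
Import duty = 9865.75 × 19% = 1874.49
Buyer bears (A): 4791.39 + 331.42 + 759.65 + 96.20 + 1572.61 = 7551.27
Landed cost (A) = invoice 4742.94 + 7551.27 + duty 1874.49 = 14168.70
Supplier B (FCA):
CIF value = FCA price + origin terminal + freight + insurance = 4219.08 + 642.54 + 4791.39 + 331.42 = 9984.43
Import duty = 9984.43 × 19% = 1897.04
Buyer bears (B): 642.54 + 4791.39 + 331.42 + 759.65 + 96.20 + 1572.61 = 8193.81
Landed cost (B) = invoice 4219.08 + 8193.81 + duty 1897.04 = 14309.93
Difference = |14168.70 − 14309.93| = 141.23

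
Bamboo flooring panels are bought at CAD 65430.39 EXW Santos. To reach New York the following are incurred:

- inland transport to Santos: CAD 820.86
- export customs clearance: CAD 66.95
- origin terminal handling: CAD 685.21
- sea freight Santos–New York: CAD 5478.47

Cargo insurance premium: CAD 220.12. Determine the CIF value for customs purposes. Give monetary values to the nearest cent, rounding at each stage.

CIF value: CAD 72702.00

CIF = EXW price + pre-shipment costs + freight + insurance
CIF = 65430.39 + 820.86 + 66.95 + 685.21 + 5478.47 + 220.12 = 72702.00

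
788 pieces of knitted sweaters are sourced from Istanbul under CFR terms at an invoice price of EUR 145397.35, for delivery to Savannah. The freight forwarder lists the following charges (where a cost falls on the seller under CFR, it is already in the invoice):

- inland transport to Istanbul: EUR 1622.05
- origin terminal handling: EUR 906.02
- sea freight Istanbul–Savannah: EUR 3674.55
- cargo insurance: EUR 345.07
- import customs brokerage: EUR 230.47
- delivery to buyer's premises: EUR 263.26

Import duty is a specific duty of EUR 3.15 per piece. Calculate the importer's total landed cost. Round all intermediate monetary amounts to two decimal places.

CFR: the seller pays costs through ocean freight to the destination port, but not insurance.
Already in the invoice (seller's account under CFR): inland to port, origin terminal, freight — exclude.
CIF value = CFR price + insurance = 145397.35 + 345.07 = 145742.42
Import duty = 788 × 3.15 = 2482.20
Buyer bears: insurance 345.07 + brokerage 230.47 + delivery 263.26 + duty 2482.20 = 3321.00
Landed cost = invoice 145397.35 + 3321.00 = 148718.35

Total landed cost: EUR 148718.35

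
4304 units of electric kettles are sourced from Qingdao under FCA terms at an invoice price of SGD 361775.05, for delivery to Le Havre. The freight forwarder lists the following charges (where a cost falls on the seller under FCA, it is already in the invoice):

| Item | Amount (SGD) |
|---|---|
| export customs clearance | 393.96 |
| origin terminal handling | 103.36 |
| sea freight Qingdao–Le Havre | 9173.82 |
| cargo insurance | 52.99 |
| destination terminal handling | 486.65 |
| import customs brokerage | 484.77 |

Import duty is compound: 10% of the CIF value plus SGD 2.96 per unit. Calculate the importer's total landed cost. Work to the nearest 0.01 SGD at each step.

Total landed cost: SGD 421927.00

FCA: the seller delivers export-cleared goods to the carrier; the buyer bears costs from that point.
Already in the invoice (seller's account under FCA): export clearance — exclude.
CIF value = FCA price + origin terminal + freight + insurance = 361775.05 + 103.36 + 9173.82 + 52.99 = 371105.22
Ad valorem component: 371105.22 × 10% = 37110.52
Specific component: 4304 × 2.96 = 12739.84
Import duty = 37110.52 + 12739.84 = 49850.36
Buyer bears: origin terminal 103.36 + freight 9173.82 + insurance 52.99 + destination terminal 486.65 + brokerage 484.77 + duty 49850.36 = 60151.95
Landed cost = invoice 361775.05 + 60151.95 = 421927.00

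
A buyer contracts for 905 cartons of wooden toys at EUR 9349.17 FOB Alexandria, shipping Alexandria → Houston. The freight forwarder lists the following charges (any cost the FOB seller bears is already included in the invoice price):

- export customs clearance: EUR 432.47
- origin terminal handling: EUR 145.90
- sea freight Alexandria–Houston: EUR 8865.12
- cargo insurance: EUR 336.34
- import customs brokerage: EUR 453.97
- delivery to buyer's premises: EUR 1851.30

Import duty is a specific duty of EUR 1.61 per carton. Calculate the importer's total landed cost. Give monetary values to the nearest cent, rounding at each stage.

FOB: the seller bears costs until goods are on board at the origin port; the buyer bears freight, insurance and all costs thereafter.
Already in the invoice (seller's account under FOB): export clearance, origin terminal — exclude.
CIF value = FOB price + freight + insurance = 9349.17 + 8865.12 + 336.34 = 18550.63
Import duty = 905 × 1.61 = 1457.05
Buyer bears: freight 8865.12 + insurance 336.34 + brokerage 453.97 + delivery 1851.30 + duty 1457.05 = 12963.78
Landed cost = invoice 9349.17 + 12963.78 = 22312.95

Total landed cost: EUR 22312.95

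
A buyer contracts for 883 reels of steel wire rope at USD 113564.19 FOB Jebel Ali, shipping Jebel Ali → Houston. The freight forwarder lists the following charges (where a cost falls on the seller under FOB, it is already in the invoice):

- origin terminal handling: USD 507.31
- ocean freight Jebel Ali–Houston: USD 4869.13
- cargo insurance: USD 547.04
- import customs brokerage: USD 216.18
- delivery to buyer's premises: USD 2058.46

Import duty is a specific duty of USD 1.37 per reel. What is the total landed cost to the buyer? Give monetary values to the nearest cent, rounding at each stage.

FOB: the seller bears costs until goods are on board at the origin port; the buyer bears freight, insurance and all costs thereafter.
Already in the invoice (seller's account under FOB): origin terminal — exclude.
CIF value = FOB price + freight + insurance = 113564.19 + 4869.13 + 547.04 = 118980.36
Import duty = 883 × 1.37 = 1209.71
Buyer bears: freight 4869.13 + insurance 547.04 + brokerage 216.18 + delivery 2058.46 + duty 1209.71 = 8900.52
Landed cost = invoice 113564.19 + 8900.52 = 122464.71

Total landed cost: USD 122464.71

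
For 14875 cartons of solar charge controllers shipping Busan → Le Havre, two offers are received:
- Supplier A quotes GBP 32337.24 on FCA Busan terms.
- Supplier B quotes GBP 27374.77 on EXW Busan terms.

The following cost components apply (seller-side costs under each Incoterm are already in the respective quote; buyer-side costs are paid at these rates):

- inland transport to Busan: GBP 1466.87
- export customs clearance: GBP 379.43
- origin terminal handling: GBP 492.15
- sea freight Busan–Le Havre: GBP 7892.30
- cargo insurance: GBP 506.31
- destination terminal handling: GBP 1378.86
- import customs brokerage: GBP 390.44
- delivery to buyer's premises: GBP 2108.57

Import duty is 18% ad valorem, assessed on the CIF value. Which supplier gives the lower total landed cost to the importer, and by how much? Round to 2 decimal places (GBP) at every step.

Supplier B is cheaper by GBP 3677.08

Supplier A (FCA):
CIF value = FCA price + origin terminal + freight + insurance = 32337.24 + 492.15 + 7892.30 + 506.31 = 41228.00
Import duty = 41228.00 × 18% = 7421.04
Buyer bears (A): 492.15 + 7892.30 + 506.31 + 1378.86 + 390.44 + 2108.57 = 12768.63
Landed cost (A) = invoice 32337.24 + 12768.63 + duty 7421.04 = 52526.91
Supplier B (EXW):
CIF value = EXW price + inland to port + export clearance + origin terminal + freight + insurance = 27374.77 + 1466.87 + 379.43 + 492.15 + 7892.30 + 506.31 = 38111.83
Import duty = 38111.83 × 18% = 6860.13
Buyer bears (B): 1466.87 + 379.43 + 492.15 + 7892.30 + 506.31 + 1378.86 + 390.44 + 2108.57 = 14614.93
Landed cost (B) = invoice 27374.77 + 14614.93 + duty 6860.13 = 48849.83
Difference = |52526.91 − 48849.83| = 3677.08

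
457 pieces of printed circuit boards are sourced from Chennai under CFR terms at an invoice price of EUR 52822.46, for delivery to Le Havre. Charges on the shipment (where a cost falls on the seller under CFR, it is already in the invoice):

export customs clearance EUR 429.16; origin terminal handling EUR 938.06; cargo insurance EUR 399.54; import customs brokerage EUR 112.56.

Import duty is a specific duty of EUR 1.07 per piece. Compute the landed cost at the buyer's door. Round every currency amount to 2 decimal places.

CFR: the seller pays costs through ocean freight to the destination port, but not insurance.
Already in the invoice (seller's account under CFR): export clearance, origin terminal — exclude.
CIF value = CFR price + insurance = 52822.46 + 399.54 = 53222.00
Import duty = 457 × 1.07 = 488.99
Buyer bears: insurance 399.54 + brokerage 112.56 + duty 488.99 = 1001.09
Landed cost = invoice 52822.46 + 1001.09 = 53823.55

Total landed cost: EUR 53823.55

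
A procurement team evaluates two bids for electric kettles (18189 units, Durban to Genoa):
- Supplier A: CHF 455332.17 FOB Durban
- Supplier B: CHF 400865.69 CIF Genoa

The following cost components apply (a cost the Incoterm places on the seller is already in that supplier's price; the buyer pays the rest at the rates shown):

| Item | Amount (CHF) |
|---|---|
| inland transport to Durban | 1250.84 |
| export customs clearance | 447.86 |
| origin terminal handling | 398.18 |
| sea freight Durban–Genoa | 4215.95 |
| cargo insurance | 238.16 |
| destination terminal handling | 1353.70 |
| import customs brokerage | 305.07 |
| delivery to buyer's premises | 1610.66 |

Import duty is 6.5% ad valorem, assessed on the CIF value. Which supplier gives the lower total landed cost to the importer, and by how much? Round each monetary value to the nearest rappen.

Supplier B is cheaper by CHF 62750.43

Supplier A (FOB):
CIF value = FOB price + freight + insurance = 455332.17 + 4215.95 + 238.16 = 459786.28
Import duty = 459786.28 × 6.5% = 29886.11
Buyer bears (A): 4215.95 + 238.16 + 1353.70 + 305.07 + 1610.66 = 7723.54
Landed cost (A) = invoice 455332.17 + 7723.54 + duty 29886.11 = 492941.82
Supplier B (CIF):
The CIF price already equals the CIF value: 400865.69
Import duty = 400865.69 × 6.5% = 26056.27
Buyer bears (B): 1353.70 + 305.07 + 1610.66 = 3269.43
Landed cost (B) = invoice 400865.69 + 3269.43 + duty 26056.27 = 430191.39
Difference = |492941.82 − 430191.39| = 62750.43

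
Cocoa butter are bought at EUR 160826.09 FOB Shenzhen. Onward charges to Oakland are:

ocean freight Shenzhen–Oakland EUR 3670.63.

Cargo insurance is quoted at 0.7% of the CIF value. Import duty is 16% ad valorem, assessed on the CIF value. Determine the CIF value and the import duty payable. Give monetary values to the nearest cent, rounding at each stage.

Let C be the CIF value. C = FOB price + freight + 0.7% × C
C − 0.7% × C = 160826.09 + 3670.63
0.993 × C = 164496.72
C = 164496.72 / 0.993 = 165656.31
Insurance premium = 0.7% × 165656.31 = 1159.59
Import duty = 165656.31 × 16% = 26505.01

CIF value: EUR 165656.31; import duty: EUR 26505.01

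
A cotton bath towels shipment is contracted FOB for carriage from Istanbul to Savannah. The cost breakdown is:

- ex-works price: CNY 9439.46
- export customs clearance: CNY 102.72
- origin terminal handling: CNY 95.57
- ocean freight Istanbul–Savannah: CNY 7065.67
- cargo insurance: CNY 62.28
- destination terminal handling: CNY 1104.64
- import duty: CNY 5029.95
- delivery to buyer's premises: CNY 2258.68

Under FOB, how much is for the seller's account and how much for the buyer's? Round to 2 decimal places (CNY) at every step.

FOB: the seller bears costs until goods are on board at the origin port; the buyer bears freight, insurance and all costs thereafter.
Seller's account: goods 9439.46 + export clearance 102.72 + origin terminal 95.57 = 9637.75
Buyer's account: freight 7065.67 + insurance 62.28 + destination terminal 1104.64 + duty 5029.95 + delivery 2258.68 = 15521.22

Seller: CNY 9637.75; buyer: CNY 15521.22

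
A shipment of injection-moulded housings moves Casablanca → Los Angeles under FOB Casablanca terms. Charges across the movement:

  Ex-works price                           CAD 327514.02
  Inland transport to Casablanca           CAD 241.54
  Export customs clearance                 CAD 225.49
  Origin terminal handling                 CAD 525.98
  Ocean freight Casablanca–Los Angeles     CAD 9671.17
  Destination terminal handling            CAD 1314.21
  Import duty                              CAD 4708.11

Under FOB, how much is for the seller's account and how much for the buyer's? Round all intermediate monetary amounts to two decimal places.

FOB: the seller bears costs until goods are on board at the origin port; the buyer bears freight, insurance and all costs thereafter.
Seller's account: goods 327514.02 + inland to port 241.54 + export clearance 225.49 + origin terminal 525.98 = 328507.03
Buyer's account: freight 9671.17 + destination terminal 1314.21 + duty 4708.11 = 15693.49

Seller: CAD 328507.03; buyer: CAD 15693.49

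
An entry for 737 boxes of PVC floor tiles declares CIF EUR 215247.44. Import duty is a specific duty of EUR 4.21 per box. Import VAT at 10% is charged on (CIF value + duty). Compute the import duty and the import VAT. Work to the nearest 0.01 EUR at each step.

Import duty: EUR 3102.77; import VAT: EUR 21835.02

Import duty = 737 × 4.21 = 3102.77
VAT base = CIF + duty = 215247.44 + 3102.77 = 218350.21
Import VAT = 218350.21 × 10% = 21835.02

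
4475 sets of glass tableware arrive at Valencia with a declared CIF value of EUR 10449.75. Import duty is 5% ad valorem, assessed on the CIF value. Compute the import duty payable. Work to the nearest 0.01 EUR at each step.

Import duty = 10449.75 × 5% = 522.49

Import duty: EUR 522.49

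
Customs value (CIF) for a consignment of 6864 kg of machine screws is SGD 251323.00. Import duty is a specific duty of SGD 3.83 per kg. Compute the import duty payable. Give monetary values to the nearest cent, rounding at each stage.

Import duty = 6864 × 3.83 = 26289.12

Import duty: SGD 26289.12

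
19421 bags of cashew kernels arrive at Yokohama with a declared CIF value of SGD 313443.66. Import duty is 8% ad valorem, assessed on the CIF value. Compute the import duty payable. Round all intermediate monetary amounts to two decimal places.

Import duty = 313443.66 × 8% = 25075.49

Import duty: SGD 25075.49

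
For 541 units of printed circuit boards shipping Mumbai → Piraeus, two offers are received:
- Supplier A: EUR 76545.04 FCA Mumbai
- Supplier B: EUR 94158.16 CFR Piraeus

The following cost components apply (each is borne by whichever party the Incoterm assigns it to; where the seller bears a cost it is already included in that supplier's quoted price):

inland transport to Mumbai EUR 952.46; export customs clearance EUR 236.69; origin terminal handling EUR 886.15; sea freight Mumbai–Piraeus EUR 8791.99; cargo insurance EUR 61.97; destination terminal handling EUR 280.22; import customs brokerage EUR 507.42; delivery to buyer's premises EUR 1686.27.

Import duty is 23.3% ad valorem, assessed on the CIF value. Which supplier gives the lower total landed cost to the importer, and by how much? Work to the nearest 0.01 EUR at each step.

Supplier A is cheaper by EUR 9783.83

Supplier A (FCA):
CIF value = FCA price + origin terminal + freight + insurance = 76545.04 + 886.15 + 8791.99 + 61.97 = 86285.15
Import duty = 86285.15 × 23.3% = 20104.44
Buyer bears (A): 886.15 + 8791.99 + 61.97 + 280.22 + 507.42 + 1686.27 = 12214.02
Landed cost (A) = invoice 76545.04 + 12214.02 + duty 20104.44 = 108863.50
Supplier B (CFR):
CIF value = CFR price + insurance = 94158.16 + 61.97 = 94220.13
Import duty = 94220.13 × 23.3% = 21953.29
Buyer bears (B): 61.97 + 280.22 + 507.42 + 1686.27 = 2535.88
Landed cost (B) = invoice 94158.16 + 2535.88 + duty 21953.29 = 118647.33
Difference = |108863.50 − 118647.33| = 9783.83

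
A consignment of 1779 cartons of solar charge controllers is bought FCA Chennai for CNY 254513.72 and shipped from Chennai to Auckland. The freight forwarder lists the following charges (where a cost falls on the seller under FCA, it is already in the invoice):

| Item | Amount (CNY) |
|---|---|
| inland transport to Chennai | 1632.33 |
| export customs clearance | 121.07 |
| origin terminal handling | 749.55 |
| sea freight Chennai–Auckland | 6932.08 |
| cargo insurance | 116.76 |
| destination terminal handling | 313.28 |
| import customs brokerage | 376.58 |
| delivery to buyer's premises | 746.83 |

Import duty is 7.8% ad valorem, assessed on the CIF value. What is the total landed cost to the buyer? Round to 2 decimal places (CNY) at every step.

Total landed cost: CNY 284209.14

FCA: the seller delivers export-cleared goods to the carrier; the buyer bears costs from that point.
Already in the invoice (seller's account under FCA): inland to port, export clearance — exclude.
CIF value = FCA price + origin terminal + freight + insurance = 254513.72 + 749.55 + 6932.08 + 116.76 = 262312.11
Import duty = 262312.11 × 7.8% = 20460.34
Buyer bears: origin terminal 749.55 + freight 6932.08 + insurance 116.76 + destination terminal 313.28 + brokerage 376.58 + delivery 746.83 + duty 20460.34 = 29695.42
Landed cost = invoice 254513.72 + 29695.42 = 284209.14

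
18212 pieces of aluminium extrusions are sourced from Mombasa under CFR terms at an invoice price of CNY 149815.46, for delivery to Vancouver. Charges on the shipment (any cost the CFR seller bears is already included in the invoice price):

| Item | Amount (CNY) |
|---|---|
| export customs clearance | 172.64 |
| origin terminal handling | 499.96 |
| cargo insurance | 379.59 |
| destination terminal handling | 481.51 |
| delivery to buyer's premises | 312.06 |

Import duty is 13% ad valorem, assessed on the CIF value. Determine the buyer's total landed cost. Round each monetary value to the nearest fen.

Total landed cost: CNY 170513.98

CFR: the seller pays costs through ocean freight to the destination port, but not insurance.
Already in the invoice (seller's account under CFR): export clearance, origin terminal — exclude.
CIF value = CFR price + insurance = 149815.46 + 379.59 = 150195.05
Import duty = 150195.05 × 13% = 19525.36
Buyer bears: insurance 379.59 + destination terminal 481.51 + delivery 312.06 + duty 19525.36 = 20698.52
Landed cost = invoice 149815.46 + 20698.52 = 170513.98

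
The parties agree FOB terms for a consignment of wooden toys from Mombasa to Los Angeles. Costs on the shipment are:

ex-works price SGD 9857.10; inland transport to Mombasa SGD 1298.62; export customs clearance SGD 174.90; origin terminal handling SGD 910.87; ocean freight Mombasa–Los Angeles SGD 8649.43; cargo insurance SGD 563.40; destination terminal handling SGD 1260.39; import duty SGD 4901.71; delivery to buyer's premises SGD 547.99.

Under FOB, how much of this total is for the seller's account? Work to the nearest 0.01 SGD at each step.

Seller's account: SGD 12241.49

FOB: the seller bears costs until goods are on board at the origin port; the buyer bears freight, insurance and all costs thereafter.
Seller's account: goods 9857.10 + inland to port 1298.62 + export clearance 174.90 + origin terminal 910.87 = 12241.49
Buyer's account: freight 8649.43 + insurance 563.40 + destination terminal 1260.39 + duty 4901.71 + delivery 547.99 = 15922.92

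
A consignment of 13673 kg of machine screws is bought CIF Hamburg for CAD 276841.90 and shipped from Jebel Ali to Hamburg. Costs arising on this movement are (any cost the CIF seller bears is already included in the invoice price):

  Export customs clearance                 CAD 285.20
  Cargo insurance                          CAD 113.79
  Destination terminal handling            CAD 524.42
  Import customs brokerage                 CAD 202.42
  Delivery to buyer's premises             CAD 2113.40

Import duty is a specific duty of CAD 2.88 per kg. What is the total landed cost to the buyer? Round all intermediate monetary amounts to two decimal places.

CIF: the seller pays costs through ocean freight and marine insurance to the destination port.
Already in the invoice (seller's account under CIF): export clearance, insurance — exclude.
The CIF price already equals the CIF value: 276841.90
Import duty = 13673 × 2.88 = 39378.24
Buyer bears: destination terminal 524.42 + brokerage 202.42 + delivery 2113.40 + duty 39378.24 = 42218.48
Landed cost = invoice 276841.90 + 42218.48 = 319060.38

Total landed cost: CAD 319060.38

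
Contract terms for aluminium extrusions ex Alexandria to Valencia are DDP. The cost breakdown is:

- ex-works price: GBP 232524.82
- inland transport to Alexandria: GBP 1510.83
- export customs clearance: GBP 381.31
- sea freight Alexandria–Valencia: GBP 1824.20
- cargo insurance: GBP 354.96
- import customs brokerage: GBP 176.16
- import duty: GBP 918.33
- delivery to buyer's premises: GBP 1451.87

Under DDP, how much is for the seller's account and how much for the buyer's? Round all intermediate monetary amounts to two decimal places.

Seller: GBP 239142.48; buyer: GBP 0.00

DDP: the seller bears all costs including import duty.
Seller's account: goods 232524.82 + inland to port 1510.83 + export clearance 381.31 + freight 1824.20 + insurance 354.96 + brokerage 176.16 + duty 918.33 + delivery 1451.87 = 239142.48
Buyer's account: 0.00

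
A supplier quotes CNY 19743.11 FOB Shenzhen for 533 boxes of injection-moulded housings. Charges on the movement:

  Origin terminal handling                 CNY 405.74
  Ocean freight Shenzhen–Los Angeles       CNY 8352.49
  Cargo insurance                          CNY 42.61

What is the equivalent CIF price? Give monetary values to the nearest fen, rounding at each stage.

Not relevant to the conversion: origin terminal — on the seller under both FOB and CIF; already in the FOB price and stays in the CIF price.
From FOB to CIF, the seller additionally bears: freight, insurance.
CIF price = 19743.11 + 8352.49 + 42.61 = 28138.21

CIF price: CNY 28138.21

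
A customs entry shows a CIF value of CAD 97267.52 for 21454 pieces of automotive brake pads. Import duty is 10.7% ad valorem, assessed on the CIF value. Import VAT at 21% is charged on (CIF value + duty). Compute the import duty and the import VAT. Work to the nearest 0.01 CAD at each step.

Import duty = 97267.52 × 10.7% = 10407.62
VAT base = CIF + duty = 97267.52 + 10407.62 = 107675.14
Import VAT = 107675.14 × 21% = 22611.78

Import duty: CAD 10407.62; import VAT: CAD 22611.78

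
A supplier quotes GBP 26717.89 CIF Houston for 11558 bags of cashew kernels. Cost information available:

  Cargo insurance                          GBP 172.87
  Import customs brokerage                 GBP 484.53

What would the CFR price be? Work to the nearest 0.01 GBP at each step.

Not relevant to the conversion: brokerage — on the buyer under both terms; not part of either seller's price.
From CIF to CFR, the seller no longer bears: insurance.
CFR price = 26717.89 − 172.87 = 26545.02

CFR price: GBP 26545.02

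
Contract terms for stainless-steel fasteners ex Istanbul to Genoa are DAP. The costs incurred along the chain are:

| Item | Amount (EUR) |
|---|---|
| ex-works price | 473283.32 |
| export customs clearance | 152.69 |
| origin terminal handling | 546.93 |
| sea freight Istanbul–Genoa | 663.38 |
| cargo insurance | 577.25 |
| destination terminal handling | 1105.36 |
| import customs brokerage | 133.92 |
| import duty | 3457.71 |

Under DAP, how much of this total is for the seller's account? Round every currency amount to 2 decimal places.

Seller's account: EUR 476328.93

DAP: the seller bears all costs to the named destination except import duty and clearance.
Seller's account: goods 473283.32 + export clearance 152.69 + origin terminal 546.93 + freight 663.38 + insurance 577.25 + destination terminal 1105.36 = 476328.93
Buyer's account: brokerage 133.92 + duty 3457.71 = 3591.63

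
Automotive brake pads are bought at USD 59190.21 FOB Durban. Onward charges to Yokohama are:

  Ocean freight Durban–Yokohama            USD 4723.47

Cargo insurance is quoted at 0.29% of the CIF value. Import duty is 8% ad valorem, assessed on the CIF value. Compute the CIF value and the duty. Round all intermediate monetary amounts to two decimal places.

CIF value: USD 64099.57; import duty: USD 5127.97

Let C be the CIF value. C = FOB price + freight + 0.29% × C
C − 0.29% × C = 59190.21 + 4723.47
0.9971 × C = 63913.68
C = 63913.68 / 0.9971 = 64099.57
Insurance premium = 0.29% × 64099.57 = 185.89
Import duty = 64099.57 × 8% = 5127.97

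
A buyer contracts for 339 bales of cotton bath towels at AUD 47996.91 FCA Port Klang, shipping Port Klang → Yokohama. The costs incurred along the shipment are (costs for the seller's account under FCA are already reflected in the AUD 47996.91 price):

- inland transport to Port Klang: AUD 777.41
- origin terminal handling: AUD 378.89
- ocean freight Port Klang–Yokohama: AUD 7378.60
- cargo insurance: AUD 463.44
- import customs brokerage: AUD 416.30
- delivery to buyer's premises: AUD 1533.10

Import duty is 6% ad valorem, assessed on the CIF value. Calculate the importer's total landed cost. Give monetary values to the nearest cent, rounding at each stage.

Total landed cost: AUD 61540.31

FCA: the seller delivers export-cleared goods to the carrier; the buyer bears costs from that point.
Already in the invoice (seller's account under FCA): inland to port — exclude.
CIF value = FCA price + origin terminal + freight + insurance = 47996.91 + 378.89 + 7378.60 + 463.44 = 56217.84
Import duty = 56217.84 × 6% = 3373.07
Buyer bears: origin terminal 378.89 + freight 7378.60 + insurance 463.44 + brokerage 416.30 + delivery 1533.10 + duty 3373.07 = 13543.40
Landed cost = invoice 47996.91 + 13543.40 = 61540.31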